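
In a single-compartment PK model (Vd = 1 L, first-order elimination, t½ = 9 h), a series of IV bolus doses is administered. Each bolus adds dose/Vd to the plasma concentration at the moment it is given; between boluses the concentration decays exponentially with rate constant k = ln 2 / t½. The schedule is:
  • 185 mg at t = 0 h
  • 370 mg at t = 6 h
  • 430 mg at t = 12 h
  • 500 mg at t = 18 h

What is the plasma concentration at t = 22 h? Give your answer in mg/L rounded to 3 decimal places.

k = ln 2 / 9 = 0.07702 per h
Dose 1 (185 mg at t=0 h): 185·exp(−0.07702·22) = 33.988 mg/L
Dose 2 (370 mg at t=6 h): 370·exp(−0.07702·16) = 107.904 mg/L
Dose 3 (430 mg at t=12 h): 430·exp(−0.07702·10) = 199.063 mg/L
Dose 4 (500 mg at t=18 h): 500·exp(−0.07702·4) = 367.434 mg/L
C(22) = 33.988 + 107.904 + 199.063 + 367.434 = 708.388 mg/L

708.388 mg/L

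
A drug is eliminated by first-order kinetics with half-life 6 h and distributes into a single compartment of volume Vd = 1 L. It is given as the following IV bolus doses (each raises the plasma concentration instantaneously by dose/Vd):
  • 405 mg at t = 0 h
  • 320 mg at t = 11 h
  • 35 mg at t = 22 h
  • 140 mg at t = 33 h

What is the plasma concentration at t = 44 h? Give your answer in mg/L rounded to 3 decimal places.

k = ln 2 / 6 = 0.11552 per h
Dose 1 (405 mg at t=0 h): 405·exp(−0.11552·44) = 2.511 mg/L
Dose 2 (320 mg at t=11 h): 320·exp(−0.11552·33) = 7.071 mg/L
Dose 3 (35 mg at t=22 h): 35·exp(−0.11552·22) = 2.756 mg/L
Dose 4 (140 mg at t=33 h): 140·exp(−0.11552·11) = 39.286 mg/L
C(44) = 2.511 + 7.071 + 2.756 + 39.286 = 51.625 mg/L

51.625 mg/L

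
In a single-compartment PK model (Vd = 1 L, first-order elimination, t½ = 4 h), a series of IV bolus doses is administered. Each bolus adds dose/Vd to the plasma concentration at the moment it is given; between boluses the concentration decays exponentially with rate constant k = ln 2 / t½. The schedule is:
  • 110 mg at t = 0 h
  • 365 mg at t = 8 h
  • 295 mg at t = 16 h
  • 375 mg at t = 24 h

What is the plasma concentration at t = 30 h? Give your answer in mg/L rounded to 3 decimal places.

167.330 mg/L

k = ln 2 / 4 = 0.17329 per h
Dose 1 (110 mg at t=0 h): 110·exp(−0.17329·30) = 0.608 mg/L
Dose 2 (365 mg at t=8 h): 365·exp(−0.17329·22) = 8.065 mg/L
Dose 3 (295 mg at t=16 h): 295·exp(−0.17329·14) = 26.075 mg/L
Dose 4 (375 mg at t=24 h): 375·exp(−0.17329·6) = 132.583 mg/L
C(30) = 0.608 + 8.065 + 26.075 + 132.583 = 167.330 mg/L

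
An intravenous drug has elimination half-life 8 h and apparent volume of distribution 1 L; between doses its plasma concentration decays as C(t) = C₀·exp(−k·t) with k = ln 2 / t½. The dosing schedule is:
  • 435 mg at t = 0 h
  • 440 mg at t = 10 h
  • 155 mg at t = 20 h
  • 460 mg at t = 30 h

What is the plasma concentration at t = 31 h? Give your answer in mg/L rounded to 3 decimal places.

k = ln 2 / 8 = 0.08664 per h
Dose 1 (435 mg at t=0 h): 435·exp(−0.08664·31) = 29.648 mg/L
Dose 2 (440 mg at t=10 h): 440·exp(−0.08664·21) = 71.326 mg/L
Dose 3 (155 mg at t=20 h): 155·exp(−0.08664·11) = 59.761 mg/L
Dose 4 (460 mg at t=30 h): 460·exp(−0.08664·1) = 421.822 mg/L
C(31) = 29.648 + 71.326 + 59.761 + 421.822 = 582.557 mg/L

582.557 mg/L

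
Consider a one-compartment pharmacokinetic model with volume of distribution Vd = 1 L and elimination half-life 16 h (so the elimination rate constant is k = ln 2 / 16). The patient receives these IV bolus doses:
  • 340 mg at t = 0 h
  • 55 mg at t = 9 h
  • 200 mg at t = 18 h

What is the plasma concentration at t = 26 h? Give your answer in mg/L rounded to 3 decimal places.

277.987 mg/L

k = ln 2 / 16 = 0.04332 per h
Dose 1 (340 mg at t=0 h): 340·exp(−0.04332·26) = 110.231 mg/L
Dose 2 (55 mg at t=9 h): 55·exp(−0.04332·17) = 26.334 mg/L
Dose 3 (200 mg at t=18 h): 200·exp(−0.04332·8) = 141.421 mg/L
C(26) = 110.231 + 26.334 + 141.421 = 277.987 mg/L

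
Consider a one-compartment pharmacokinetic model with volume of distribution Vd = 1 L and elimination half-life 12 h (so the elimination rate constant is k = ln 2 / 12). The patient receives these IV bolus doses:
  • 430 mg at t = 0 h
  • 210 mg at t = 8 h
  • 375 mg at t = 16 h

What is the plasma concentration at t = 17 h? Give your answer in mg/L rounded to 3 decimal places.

639.888 mg/L

k = ln 2 / 12 = 0.05776 per h
Dose 1 (430 mg at t=0 h): 430·exp(−0.05776·17) = 161.068 mg/L
Dose 2 (210 mg at t=8 h): 210·exp(−0.05776·9) = 124.867 mg/L
Dose 3 (375 mg at t=16 h): 375·exp(−0.05776·1) = 353.953 mg/L
C(17) = 161.068 + 124.867 + 353.953 = 639.888 mg/L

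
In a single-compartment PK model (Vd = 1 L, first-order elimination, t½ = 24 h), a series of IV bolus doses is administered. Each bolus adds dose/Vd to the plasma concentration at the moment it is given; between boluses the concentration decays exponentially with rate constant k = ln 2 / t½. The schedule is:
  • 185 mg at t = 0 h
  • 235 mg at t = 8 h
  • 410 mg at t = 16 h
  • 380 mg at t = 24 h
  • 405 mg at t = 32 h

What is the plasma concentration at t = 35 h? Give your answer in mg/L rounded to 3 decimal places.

1059.880 mg/L

k = ln 2 / 24 = 0.02888 per h
Dose 1 (185 mg at t=0 h): 185·exp(−0.02888·35) = 67.324 mg/L
Dose 2 (235 mg at t=8 h): 235·exp(−0.02888·27) = 107.748 mg/L
Dose 3 (410 mg at t=16 h): 410·exp(−0.02888·19) = 236.847 mg/L
Dose 4 (380 mg at t=24 h): 380·exp(−0.02888·11) = 276.574 mg/L
Dose 5 (405 mg at t=32 h): 405·exp(−0.02888·3) = 371.387 mg/L
C(35) = 67.324 + 107.748 + 236.847 + 276.574 + 371.387 = 1059.880 mg/L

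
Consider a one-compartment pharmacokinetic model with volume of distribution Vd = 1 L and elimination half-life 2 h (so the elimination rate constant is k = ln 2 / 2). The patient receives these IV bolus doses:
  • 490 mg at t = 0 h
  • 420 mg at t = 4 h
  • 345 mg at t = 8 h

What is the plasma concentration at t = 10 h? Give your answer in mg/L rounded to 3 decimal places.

240.312 mg/L

k = ln 2 / 2 = 0.34657 per h
Dose 1 (490 mg at t=0 h): 490·exp(−0.34657·10) = 15.312 mg/L
Dose 2 (420 mg at t=4 h): 420·exp(−0.34657·6) = 52.500 mg/L
Dose 3 (345 mg at t=8 h): 345·exp(−0.34657·2) = 172.500 mg/L
C(10) = 15.312 + 52.500 + 172.500 = 240.312 mg/L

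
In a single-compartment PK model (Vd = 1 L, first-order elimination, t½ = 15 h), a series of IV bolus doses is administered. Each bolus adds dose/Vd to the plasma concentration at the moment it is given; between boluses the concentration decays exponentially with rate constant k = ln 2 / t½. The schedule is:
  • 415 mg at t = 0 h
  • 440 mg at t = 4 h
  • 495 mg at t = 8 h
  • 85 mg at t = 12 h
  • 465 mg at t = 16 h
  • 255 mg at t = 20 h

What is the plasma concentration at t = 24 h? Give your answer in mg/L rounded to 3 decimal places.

1129.916 mg/L

k = ln 2 / 15 = 0.04621 per h
Dose 1 (415 mg at t=0 h): 415·exp(−0.04621·24) = 136.899 mg/L
Dose 2 (440 mg at t=4 h): 440·exp(−0.04621·20) = 174.614 mg/L
Dose 3 (495 mg at t=8 h): 495·exp(−0.04621·16) = 236.323 mg/L
Dose 4 (85 mg at t=12 h): 85·exp(−0.04621·12) = 48.820 mg/L
Dose 5 (465 mg at t=16 h): 465·exp(−0.04621·8) = 321.295 mg/L
Dose 6 (255 mg at t=20 h): 255·exp(−0.04621·4) = 211.966 mg/L
C(24) = 136.899 + 174.614 + 236.323 + 48.820 + 321.295 + 211.966 = 1129.916 mg/L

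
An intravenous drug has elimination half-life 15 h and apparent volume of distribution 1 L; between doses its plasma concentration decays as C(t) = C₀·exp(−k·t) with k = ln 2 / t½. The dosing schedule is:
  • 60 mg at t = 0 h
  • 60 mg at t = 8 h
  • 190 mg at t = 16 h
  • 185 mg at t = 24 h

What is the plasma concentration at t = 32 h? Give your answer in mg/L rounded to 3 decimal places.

k = ln 2 / 15 = 0.04621 per h
Dose 1 (60 mg at t=0 h): 60·exp(−0.04621·32) = 13.676 mg/L
Dose 2 (60 mg at t=8 h): 60·exp(−0.04621·24) = 19.793 mg/L
Dose 3 (190 mg at t=16 h): 190·exp(−0.04621·16) = 90.710 mg/L
Dose 4 (185 mg at t=24 h): 185·exp(−0.04621·8) = 127.827 mg/L
C(32) = 13.676 + 19.793 + 90.710 + 127.827 = 252.005 mg/L

252.005 mg/L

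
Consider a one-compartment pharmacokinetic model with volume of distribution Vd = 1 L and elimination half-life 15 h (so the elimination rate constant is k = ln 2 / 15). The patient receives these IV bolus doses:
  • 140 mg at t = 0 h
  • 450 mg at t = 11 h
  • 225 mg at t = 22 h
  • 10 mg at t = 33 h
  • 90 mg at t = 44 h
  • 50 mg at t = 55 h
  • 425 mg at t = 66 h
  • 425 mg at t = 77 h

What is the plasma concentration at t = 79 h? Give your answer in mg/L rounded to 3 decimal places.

695.326 mg/L

k = ln 2 / 15 = 0.04621 per h
Dose 1 (140 mg at t=0 h): 140·exp(−0.04621·79) = 3.637 mg/L
Dose 2 (450 mg at t=11 h): 450·exp(−0.04621·68) = 19.433 mg/L
Dose 3 (225 mg at t=22 h): 225·exp(−0.04621·57) = 16.154 mg/L
Dose 4 (10 mg at t=33 h): 10·exp(−0.04621·46) = 1.194 mg/L
Dose 5 (90 mg at t=44 h): 90·exp(−0.04621·35) = 17.858 mg/L
Dose 6 (50 mg at t=55 h): 50·exp(−0.04621·24) = 16.494 mg/L
Dose 7 (425 mg at t=66 h): 425·exp(−0.04621·13) = 233.075 mg/L
Dose 8 (425 mg at t=77 h): 425·exp(−0.04621·2) = 387.482 mg/L
C(79) = 3.637 + 19.433 + 16.154 + 1.194 + 17.858 + 16.494 + 233.075 + 387.482 = 695.326 mg/L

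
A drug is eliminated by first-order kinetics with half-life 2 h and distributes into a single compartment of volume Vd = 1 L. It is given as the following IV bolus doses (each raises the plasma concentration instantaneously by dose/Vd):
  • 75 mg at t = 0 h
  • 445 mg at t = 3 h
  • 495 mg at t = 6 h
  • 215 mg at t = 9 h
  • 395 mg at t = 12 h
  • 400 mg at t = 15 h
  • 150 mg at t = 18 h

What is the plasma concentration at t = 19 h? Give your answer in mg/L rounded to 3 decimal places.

k = ln 2 / 2 = 0.34657 per h
Dose 1 (75 mg at t=0 h): 75·exp(−0.34657·19) = 0.104 mg/L
Dose 2 (445 mg at t=3 h): 445·exp(−0.34657·16) = 1.738 mg/L
Dose 3 (495 mg at t=6 h): 495·exp(−0.34657·13) = 5.469 mg/L
Dose 4 (215 mg at t=9 h): 215·exp(−0.34657·10) = 6.719 mg/L
Dose 5 (395 mg at t=12 h): 395·exp(−0.34657·7) = 34.913 mg/L
Dose 6 (400 mg at t=15 h): 400·exp(−0.34657·4) = 100.000 mg/L
Dose 7 (150 mg at t=18 h): 150·exp(−0.34657·1) = 106.066 mg/L
C(19) = 0.104 + 1.738 + 5.469 + 6.719 + 34.913 + 100.000 + 106.066 = 255.009 mg/L

255.009 mg/L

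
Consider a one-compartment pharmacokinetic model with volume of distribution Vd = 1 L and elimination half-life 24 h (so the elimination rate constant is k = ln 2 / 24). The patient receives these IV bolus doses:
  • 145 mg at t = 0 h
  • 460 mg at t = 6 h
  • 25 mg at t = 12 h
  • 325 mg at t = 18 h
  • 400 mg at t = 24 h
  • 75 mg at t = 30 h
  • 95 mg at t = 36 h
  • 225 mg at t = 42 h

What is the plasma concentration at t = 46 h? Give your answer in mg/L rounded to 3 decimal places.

k = ln 2 / 24 = 0.02888 per h
Dose 1 (145 mg at t=0 h): 145·exp(−0.02888·46) = 38.406 mg/L
Dose 2 (460 mg at t=6 h): 460·exp(−0.02888·40) = 144.891 mg/L
Dose 3 (25 mg at t=12 h): 25·exp(−0.02888·34) = 9.364 mg/L
Dose 4 (325 mg at t=18 h): 325·exp(−0.02888·28) = 144.771 mg/L
Dose 5 (400 mg at t=24 h): 400·exp(−0.02888·22) = 211.893 mg/L
Dose 6 (75 mg at t=30 h): 75·exp(−0.02888·16) = 47.247 mg/L
Dose 7 (95 mg at t=36 h): 95·exp(−0.02888·10) = 71.170 mg/L
Dose 8 (225 mg at t=42 h): 225·exp(−0.02888·4) = 200.452 mg/L
C(46) = 38.406 + 144.891 + 9.364 + 144.771 + 211.893 + 47.247 + 71.170 + 200.452 = 868.193 mg/L

868.193 mg/L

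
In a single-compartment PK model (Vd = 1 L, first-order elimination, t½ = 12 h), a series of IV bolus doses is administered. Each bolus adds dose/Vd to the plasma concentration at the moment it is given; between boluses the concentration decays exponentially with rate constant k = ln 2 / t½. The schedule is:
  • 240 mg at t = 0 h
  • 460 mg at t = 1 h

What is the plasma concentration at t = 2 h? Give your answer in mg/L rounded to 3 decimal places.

k = ln 2 / 12 = 0.05776 per h
Dose 1 (240 mg at t=0 h): 240·exp(−0.05776·2) = 213.816 mg/L
Dose 2 (460 mg at t=1 h): 460·exp(−0.05776·1) = 434.182 mg/L
C(2) = 213.816 + 434.182 = 647.998 mg/L

647.998 mg/L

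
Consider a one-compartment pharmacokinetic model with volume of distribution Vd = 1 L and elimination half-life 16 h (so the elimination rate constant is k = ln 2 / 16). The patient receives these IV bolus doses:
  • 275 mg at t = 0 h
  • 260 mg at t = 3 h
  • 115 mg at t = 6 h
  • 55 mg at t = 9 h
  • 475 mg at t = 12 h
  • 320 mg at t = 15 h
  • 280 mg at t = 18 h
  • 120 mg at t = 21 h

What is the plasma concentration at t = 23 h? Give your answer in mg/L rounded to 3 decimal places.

k = ln 2 / 16 = 0.04332 per h
Dose 1 (275 mg at t=0 h): 275·exp(−0.04332·23) = 101.532 mg/L
Dose 2 (260 mg at t=3 h): 260·exp(−0.04332·20) = 109.317 mg/L
Dose 3 (115 mg at t=6 h): 115·exp(−0.04332·17) = 55.062 mg/L
Dose 4 (55 mg at t=9 h): 55·exp(−0.04332·14) = 29.989 mg/L
Dose 5 (475 mg at t=12 h): 475·exp(−0.04332·11) = 294.941 mg/L
Dose 6 (320 mg at t=15 h): 320·exp(−0.04332·8) = 226.274 mg/L
Dose 7 (280 mg at t=18 h): 280·exp(−0.04332·5) = 225.469 mg/L
Dose 8 (120 mg at t=21 h): 120·exp(−0.04332·2) = 110.040 mg/L
C(23) = 101.532 + 109.317 + 55.062 + 29.989 + 294.941 + 226.274 + 225.469 + 110.040 = 1152.624 mg/L

1152.624 mg/L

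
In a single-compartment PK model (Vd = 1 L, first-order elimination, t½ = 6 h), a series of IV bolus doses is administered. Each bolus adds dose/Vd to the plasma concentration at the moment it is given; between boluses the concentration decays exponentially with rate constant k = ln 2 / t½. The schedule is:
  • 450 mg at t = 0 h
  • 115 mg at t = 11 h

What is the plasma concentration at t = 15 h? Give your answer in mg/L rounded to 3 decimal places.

k = ln 2 / 6 = 0.11552 per h
Dose 1 (450 mg at t=0 h): 450·exp(−0.11552·15) = 79.550 mg/L
Dose 2 (115 mg at t=11 h): 115·exp(−0.11552·4) = 72.445 mg/L
C(15) = 79.550 + 72.445 = 151.995 mg/L

151.995 mg/L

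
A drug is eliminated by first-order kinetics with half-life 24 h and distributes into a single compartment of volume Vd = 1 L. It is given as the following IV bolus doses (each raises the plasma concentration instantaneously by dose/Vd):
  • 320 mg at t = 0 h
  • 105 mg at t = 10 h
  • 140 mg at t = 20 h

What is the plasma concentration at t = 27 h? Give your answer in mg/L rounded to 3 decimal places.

k = ln 2 / 24 = 0.02888 per h
Dose 1 (320 mg at t=0 h): 320·exp(−0.02888·27) = 146.721 mg/L
Dose 2 (105 mg at t=10 h): 105·exp(−0.02888·17) = 64.263 mg/L
Dose 3 (140 mg at t=20 h): 140·exp(−0.02888·7) = 114.374 mg/L
C(27) = 146.721 + 64.263 + 114.374 = 325.358 mg/L

325.358 mg/L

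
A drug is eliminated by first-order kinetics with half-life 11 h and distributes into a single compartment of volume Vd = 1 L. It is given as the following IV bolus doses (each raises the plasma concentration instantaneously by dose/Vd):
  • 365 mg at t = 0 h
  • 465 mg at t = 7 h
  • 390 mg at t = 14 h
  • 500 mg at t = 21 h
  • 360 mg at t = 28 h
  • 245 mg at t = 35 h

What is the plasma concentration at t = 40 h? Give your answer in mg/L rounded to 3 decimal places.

662.059 mg/L

k = ln 2 / 11 = 0.06301 per h
Dose 1 (365 mg at t=0 h): 365·exp(−0.06301·40) = 29.352 mg/L
Dose 2 (465 mg at t=7 h): 465·exp(−0.06301·33) = 58.125 mg/L
Dose 3 (390 mg at t=14 h): 390·exp(−0.06301·26) = 75.777 mg/L
Dose 4 (500 mg at t=21 h): 500·exp(−0.06301·19) = 151.011 mg/L
Dose 5 (360 mg at t=28 h): 360·exp(−0.06301·12) = 169.008 mg/L
Dose 6 (245 mg at t=35 h): 245·exp(−0.06301·5) = 178.786 mg/L
C(40) = 29.352 + 58.125 + 75.777 + 151.011 + 169.008 + 178.786 = 662.059 mg/L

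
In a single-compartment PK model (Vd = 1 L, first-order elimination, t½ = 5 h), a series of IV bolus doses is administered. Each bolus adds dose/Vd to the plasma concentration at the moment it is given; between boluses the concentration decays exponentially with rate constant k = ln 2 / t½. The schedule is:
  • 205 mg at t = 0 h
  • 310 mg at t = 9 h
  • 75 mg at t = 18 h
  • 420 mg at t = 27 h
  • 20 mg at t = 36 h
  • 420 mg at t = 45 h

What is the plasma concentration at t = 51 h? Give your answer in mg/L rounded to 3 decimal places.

k = ln 2 / 5 = 0.13863 per h
Dose 1 (205 mg at t=0 h): 205·exp(−0.13863·51) = 0.174 mg/L
Dose 2 (310 mg at t=9 h): 310·exp(−0.13863·42) = 0.918 mg/L
Dose 3 (75 mg at t=18 h): 75·exp(−0.13863·33) = 0.773 mg/L
Dose 4 (420 mg at t=27 h): 420·exp(−0.13863·24) = 15.077 mg/L
Dose 5 (20 mg at t=36 h): 20·exp(−0.13863·15) = 2.500 mg/L
Dose 6 (420 mg at t=45 h): 420·exp(−0.13863·6) = 182.816 mg/L
C(51) = 0.174 + 0.918 + 0.773 + 15.077 + 2.500 + 182.816 = 202.257 mg/L

202.257 mg/L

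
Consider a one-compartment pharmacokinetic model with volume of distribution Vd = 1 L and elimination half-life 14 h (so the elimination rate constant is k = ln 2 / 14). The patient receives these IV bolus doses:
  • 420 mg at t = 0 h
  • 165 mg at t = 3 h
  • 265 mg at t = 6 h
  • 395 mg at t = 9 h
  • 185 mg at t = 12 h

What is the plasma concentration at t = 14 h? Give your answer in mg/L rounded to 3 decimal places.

k = ln 2 / 14 = 0.04951 per h
Dose 1 (420 mg at t=0 h): 420·exp(−0.04951·14) = 210.000 mg/L
Dose 2 (165 mg at t=3 h): 165·exp(−0.04951·11) = 95.711 mg/L
Dose 3 (265 mg at t=6 h): 265·exp(−0.04951·8) = 178.332 mg/L
Dose 4 (395 mg at t=9 h): 395·exp(−0.04951·5) = 308.380 mg/L
Dose 5 (185 mg at t=12 h): 185·exp(−0.04951·2) = 167.559 mg/L
C(14) = 210.000 + 95.711 + 178.332 + 308.380 + 167.559 = 959.981 mg/L

959.981 mg/L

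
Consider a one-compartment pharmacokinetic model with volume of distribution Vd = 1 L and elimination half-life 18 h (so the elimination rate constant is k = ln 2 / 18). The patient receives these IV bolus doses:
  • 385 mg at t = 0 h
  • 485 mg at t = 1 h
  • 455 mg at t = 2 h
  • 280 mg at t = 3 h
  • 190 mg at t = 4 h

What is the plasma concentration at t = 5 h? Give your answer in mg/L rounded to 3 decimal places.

1580.761 mg/L

k = ln 2 / 18 = 0.03851 per h
Dose 1 (385 mg at t=0 h): 385·exp(−0.03851·5) = 317.571 mg/L
Dose 2 (485 mg at t=1 h): 485·exp(−0.03851·4) = 415.763 mg/L
Dose 3 (455 mg at t=2 h): 455·exp(−0.03851·3) = 405.359 mg/L
Dose 4 (280 mg at t=3 h): 280·exp(−0.03851·2) = 259.245 mg/L
Dose 5 (190 mg at t=4 h): 190·exp(−0.03851·1) = 182.823 mg/L
C(5) = 317.571 + 415.763 + 405.359 + 259.245 + 182.823 = 1580.761 mg/L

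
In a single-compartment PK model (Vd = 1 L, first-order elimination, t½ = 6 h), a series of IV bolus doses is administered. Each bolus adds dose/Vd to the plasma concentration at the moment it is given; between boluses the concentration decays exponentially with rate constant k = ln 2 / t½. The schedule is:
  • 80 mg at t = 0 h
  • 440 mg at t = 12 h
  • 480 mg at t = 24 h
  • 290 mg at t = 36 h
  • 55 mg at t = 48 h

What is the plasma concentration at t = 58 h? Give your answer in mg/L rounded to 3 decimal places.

51.873 mg/L

k = ln 2 / 6 = 0.11552 per h
Dose 1 (80 mg at t=0 h): 80·exp(−0.11552·58) = 0.098 mg/L
Dose 2 (440 mg at t=12 h): 440·exp(−0.11552·46) = 2.165 mg/L
Dose 3 (480 mg at t=24 h): 480·exp(−0.11552·34) = 9.449 mg/L
Dose 4 (290 mg at t=36 h): 290·exp(−0.11552·22) = 22.836 mg/L
Dose 5 (55 mg at t=48 h): 55·exp(−0.11552·10) = 17.324 mg/L
C(58) = 0.098 + 2.165 + 9.449 + 22.836 + 17.324 = 51.873 mg/L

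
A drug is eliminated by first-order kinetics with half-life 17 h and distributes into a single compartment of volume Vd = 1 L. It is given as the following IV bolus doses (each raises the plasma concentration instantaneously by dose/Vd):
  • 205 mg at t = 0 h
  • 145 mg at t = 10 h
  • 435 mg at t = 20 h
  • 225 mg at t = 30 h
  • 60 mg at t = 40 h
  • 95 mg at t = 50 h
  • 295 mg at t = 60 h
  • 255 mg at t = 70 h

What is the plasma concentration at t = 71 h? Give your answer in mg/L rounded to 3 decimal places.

k = ln 2 / 17 = 0.04077 per h
Dose 1 (205 mg at t=0 h): 205·exp(−0.04077·71) = 11.337 mg/L
Dose 2 (145 mg at t=10 h): 145·exp(−0.04077·61) = 12.056 mg/L
Dose 3 (435 mg at t=20 h): 435·exp(−0.04077·51) = 54.375 mg/L
Dose 4 (225 mg at t=30 h): 225·exp(−0.04077·41) = 42.283 mg/L
Dose 5 (60 mg at t=40 h): 60·exp(−0.04077·31) = 16.952 mg/L
Dose 6 (95 mg at t=50 h): 95·exp(−0.04077·21) = 40.352 mg/L
Dose 7 (295 mg at t=60 h): 295·exp(−0.04077·11) = 188.381 mg/L
Dose 8 (255 mg at t=70 h): 255·exp(−0.04077·1) = 244.812 mg/L
C(71) = 11.337 + 12.056 + 54.375 + 42.283 + 16.952 + 40.352 + 188.381 + 244.812 = 610.548 mg/L

610.548 mg/L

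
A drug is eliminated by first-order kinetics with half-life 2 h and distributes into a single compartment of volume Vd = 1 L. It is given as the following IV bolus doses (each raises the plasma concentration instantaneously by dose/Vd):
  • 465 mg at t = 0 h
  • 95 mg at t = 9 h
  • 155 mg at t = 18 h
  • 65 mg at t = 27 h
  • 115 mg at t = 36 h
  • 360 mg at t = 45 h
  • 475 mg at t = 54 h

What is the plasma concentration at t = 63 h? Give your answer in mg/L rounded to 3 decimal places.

21.706 mg/L

k = ln 2 / 2 = 0.34657 per h
Dose 1 (465 mg at t=0 h): 465·exp(−0.34657·63) = 0.000 mg/L
Dose 2 (95 mg at t=9 h): 95·exp(−0.34657·54) = 0.000 mg/L
Dose 3 (155 mg at t=18 h): 155·exp(−0.34657·45) = 0.000 mg/L
Dose 4 (65 mg at t=27 h): 65·exp(−0.34657·36) = 0.000 mg/L
Dose 5 (115 mg at t=36 h): 115·exp(−0.34657·27) = 0.010 mg/L
Dose 6 (360 mg at t=45 h): 360·exp(−0.34657·18) = 0.703 mg/L
Dose 7 (475 mg at t=54 h): 475·exp(−0.34657·9) = 20.992 mg/L
C(63) = 0.000 + 0.000 + 0.000 + 0.000 + 0.010 + 0.703 + 20.992 = 21.706 mg/L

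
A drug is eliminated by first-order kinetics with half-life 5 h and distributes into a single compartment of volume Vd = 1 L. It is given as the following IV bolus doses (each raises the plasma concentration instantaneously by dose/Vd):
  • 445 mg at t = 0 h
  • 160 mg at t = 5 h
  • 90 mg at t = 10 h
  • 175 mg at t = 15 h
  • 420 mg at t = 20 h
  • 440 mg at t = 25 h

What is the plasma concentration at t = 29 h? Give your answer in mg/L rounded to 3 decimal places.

k = ln 2 / 5 = 0.13863 per h
Dose 1 (445 mg at t=0 h): 445·exp(−0.13863·29) = 7.987 mg/L
Dose 2 (160 mg at t=5 h): 160·exp(−0.13863·24) = 5.743 mg/L
Dose 3 (90 mg at t=10 h): 90·exp(−0.13863·19) = 6.461 mg/L
Dose 4 (175 mg at t=15 h): 175·exp(−0.13863·14) = 25.128 mg/L
Dose 5 (420 mg at t=20 h): 420·exp(−0.13863·9) = 120.613 mg/L
Dose 6 (440 mg at t=25 h): 440·exp(−0.13863·4) = 252.714 mg/L
C(29) = 7.987 + 5.743 + 6.461 + 25.128 + 120.613 + 252.714 = 418.647 mg/L

418.647 mg/L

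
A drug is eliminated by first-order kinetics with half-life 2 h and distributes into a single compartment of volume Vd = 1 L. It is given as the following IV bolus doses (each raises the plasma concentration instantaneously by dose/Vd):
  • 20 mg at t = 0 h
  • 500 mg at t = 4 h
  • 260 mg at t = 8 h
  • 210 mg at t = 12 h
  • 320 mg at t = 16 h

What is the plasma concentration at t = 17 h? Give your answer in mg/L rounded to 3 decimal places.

k = ln 2 / 2 = 0.34657 per h
Dose 1 (20 mg at t=0 h): 20·exp(−0.34657·17) = 0.055 mg/L
Dose 2 (500 mg at t=4 h): 500·exp(−0.34657·13) = 5.524 mg/L
Dose 3 (260 mg at t=8 h): 260·exp(−0.34657·9) = 11.490 mg/L
Dose 4 (210 mg at t=12 h): 210·exp(−0.34657·5) = 37.123 mg/L
Dose 5 (320 mg at t=16 h): 320·exp(−0.34657·1) = 226.274 mg/L
C(17) = 0.055 + 5.524 + 11.490 + 37.123 + 226.274 = 280.467 mg/L

280.467 mg/L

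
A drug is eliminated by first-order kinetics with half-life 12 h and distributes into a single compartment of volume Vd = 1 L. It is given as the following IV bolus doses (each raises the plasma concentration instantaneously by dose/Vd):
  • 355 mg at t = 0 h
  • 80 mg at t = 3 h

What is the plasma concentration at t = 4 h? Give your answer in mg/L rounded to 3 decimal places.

k = ln 2 / 12 = 0.05776 per h
Dose 1 (355 mg at t=0 h): 355·exp(−0.05776·4) = 281.764 mg/L
Dose 2 (80 mg at t=3 h): 80·exp(−0.05776·1) = 75.510 mg/L
C(4) = 281.764 + 75.510 = 357.274 mg/L

357.274 mg/L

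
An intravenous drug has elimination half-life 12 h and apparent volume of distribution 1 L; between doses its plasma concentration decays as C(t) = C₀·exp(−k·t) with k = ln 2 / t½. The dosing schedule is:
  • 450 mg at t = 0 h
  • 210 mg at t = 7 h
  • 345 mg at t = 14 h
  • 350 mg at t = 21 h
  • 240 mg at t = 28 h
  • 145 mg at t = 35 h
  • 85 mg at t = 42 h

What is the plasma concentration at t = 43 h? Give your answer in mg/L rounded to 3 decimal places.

499.103 mg/L

k = ln 2 / 12 = 0.05776 per h
Dose 1 (450 mg at t=0 h): 450·exp(−0.05776·43) = 37.542 mg/L
Dose 2 (210 mg at t=7 h): 210·exp(−0.05776·36) = 26.250 mg/L
Dose 3 (345 mg at t=14 h): 345·exp(−0.05776·29) = 64.614 mg/L
Dose 4 (350 mg at t=21 h): 350·exp(−0.05776·22) = 98.215 mg/L
Dose 5 (240 mg at t=28 h): 240·exp(−0.05776·15) = 100.908 mg/L
Dose 6 (145 mg at t=35 h): 145·exp(−0.05776·8) = 91.344 mg/L
Dose 7 (85 mg at t=42 h): 85·exp(−0.05776·1) = 80.229 mg/L
C(43) = 37.542 + 26.250 + 64.614 + 98.215 + 100.908 + 91.344 + 80.229 = 499.103 mg/L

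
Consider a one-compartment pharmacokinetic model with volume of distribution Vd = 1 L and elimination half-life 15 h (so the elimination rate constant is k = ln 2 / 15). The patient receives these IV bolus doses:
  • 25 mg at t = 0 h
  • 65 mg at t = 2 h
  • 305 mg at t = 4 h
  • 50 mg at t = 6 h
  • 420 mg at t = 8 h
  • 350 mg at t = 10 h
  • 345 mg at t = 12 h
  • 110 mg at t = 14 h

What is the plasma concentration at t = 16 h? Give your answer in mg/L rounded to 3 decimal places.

1195.166 mg/L

k = ln 2 / 15 = 0.04621 per h
Dose 1 (25 mg at t=0 h): 25·exp(−0.04621·16) = 11.936 mg/L
Dose 2 (65 mg at t=2 h): 65·exp(−0.04621·14) = 34.037 mg/L
Dose 3 (305 mg at t=4 h): 305·exp(−0.04621·12) = 175.176 mg/L
Dose 4 (50 mg at t=6 h): 50·exp(−0.04621·10) = 31.498 mg/L
Dose 5 (420 mg at t=8 h): 420·exp(−0.04621·8) = 290.202 mg/L
Dose 6 (350 mg at t=10 h): 350·exp(−0.04621·6) = 265.250 mg/L
Dose 7 (345 mg at t=12 h): 345·exp(−0.04621·4) = 286.777 mg/L
Dose 8 (110 mg at t=14 h): 110·exp(−0.04621·2) = 100.289 mg/L
C(16) = 11.936 + 34.037 + 175.176 + 31.498 + 290.202 + 265.250 + 286.777 + 100.289 = 1195.166 mg/L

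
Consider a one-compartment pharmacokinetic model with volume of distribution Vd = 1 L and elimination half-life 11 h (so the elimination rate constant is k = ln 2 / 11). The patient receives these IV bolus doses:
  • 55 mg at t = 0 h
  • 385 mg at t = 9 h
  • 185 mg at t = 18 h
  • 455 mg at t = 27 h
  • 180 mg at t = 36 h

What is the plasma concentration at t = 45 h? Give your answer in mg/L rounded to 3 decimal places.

325.260 mg/L

k = ln 2 / 11 = 0.06301 per h
Dose 1 (55 mg at t=0 h): 55·exp(−0.06301·45) = 3.228 mg/L
Dose 2 (385 mg at t=9 h): 385·exp(−0.06301·36) = 39.836 mg/L
Dose 3 (185 mg at t=18 h): 185·exp(−0.06301·27) = 33.750 mg/L
Dose 4 (455 mg at t=27 h): 455·exp(−0.06301·18) = 146.358 mg/L
Dose 5 (180 mg at t=36 h): 180·exp(−0.06301·9) = 102.088 mg/L
C(45) = 3.228 + 39.836 + 33.750 + 146.358 + 102.088 = 325.260 mg/L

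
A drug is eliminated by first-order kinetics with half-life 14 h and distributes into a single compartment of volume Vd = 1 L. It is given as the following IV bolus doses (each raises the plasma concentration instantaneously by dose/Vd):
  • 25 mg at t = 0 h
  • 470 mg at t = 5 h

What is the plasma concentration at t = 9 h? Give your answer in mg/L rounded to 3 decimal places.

k = ln 2 / 14 = 0.04951 per h
Dose 1 (25 mg at t=0 h): 25·exp(−0.04951·9) = 16.011 mg/L
Dose 2 (470 mg at t=5 h): 470·exp(−0.04951·4) = 385.558 mg/L
C(9) = 16.011 + 385.558 = 401.569 mg/L

401.569 mg/L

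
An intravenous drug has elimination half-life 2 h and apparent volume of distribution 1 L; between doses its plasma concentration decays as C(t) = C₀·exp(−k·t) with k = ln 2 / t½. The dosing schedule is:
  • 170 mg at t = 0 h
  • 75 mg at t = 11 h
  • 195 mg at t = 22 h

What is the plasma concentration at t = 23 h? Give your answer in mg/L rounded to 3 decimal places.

k = ln 2 / 2 = 0.34657 per h
Dose 1 (170 mg at t=0 h): 170·exp(−0.34657·23) = 0.059 mg/L
Dose 2 (75 mg at t=11 h): 75·exp(−0.34657·12) = 1.172 mg/L
Dose 3 (195 mg at t=22 h): 195·exp(−0.34657·1) = 137.886 mg/L
C(23) = 0.059 + 1.172 + 137.886 = 139.116 mg/L

139.116 mg/L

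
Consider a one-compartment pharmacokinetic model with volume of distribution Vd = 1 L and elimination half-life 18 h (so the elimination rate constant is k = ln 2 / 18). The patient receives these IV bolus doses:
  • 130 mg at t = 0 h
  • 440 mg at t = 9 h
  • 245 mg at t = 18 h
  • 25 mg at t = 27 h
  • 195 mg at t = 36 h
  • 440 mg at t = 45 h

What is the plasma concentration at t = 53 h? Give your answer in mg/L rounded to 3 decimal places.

k = ln 2 / 18 = 0.03851 per h
Dose 1 (130 mg at t=0 h): 130·exp(−0.03851·53) = 16.888 mg/L
Dose 2 (440 mg at t=9 h): 440·exp(−0.03851·44) = 80.835 mg/L
Dose 3 (245 mg at t=18 h): 245·exp(−0.03851·35) = 63.655 mg/L
Dose 4 (25 mg at t=27 h): 25·exp(−0.03851·26) = 9.186 mg/L
Dose 5 (195 mg at t=36 h): 195·exp(−0.03851·17) = 101.328 mg/L
Dose 6 (440 mg at t=45 h): 440·exp(−0.03851·8) = 323.342 mg/L
C(53) = 16.888 + 80.835 + 63.655 + 9.186 + 101.328 + 323.342 = 595.233 mg/L

595.233 mg/L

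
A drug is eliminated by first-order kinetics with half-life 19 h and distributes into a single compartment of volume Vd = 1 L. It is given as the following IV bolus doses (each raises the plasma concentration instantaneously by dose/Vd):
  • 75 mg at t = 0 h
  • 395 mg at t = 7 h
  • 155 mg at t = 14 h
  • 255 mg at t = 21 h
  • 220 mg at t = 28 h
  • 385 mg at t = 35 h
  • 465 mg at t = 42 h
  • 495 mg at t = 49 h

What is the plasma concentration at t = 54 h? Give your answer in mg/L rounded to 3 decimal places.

1184.419 mg/L

k = ln 2 / 19 = 0.03648 per h
Dose 1 (75 mg at t=0 h): 75·exp(−0.03648·54) = 10.459 mg/L
Dose 2 (395 mg at t=7 h): 395·exp(−0.03648·47) = 71.112 mg/L
Dose 3 (155 mg at t=14 h): 155·exp(−0.03648·40) = 36.023 mg/L
Dose 4 (255 mg at t=21 h): 255·exp(−0.03648·33) = 76.507 mg/L
Dose 5 (220 mg at t=28 h): 220·exp(−0.03648·26) = 85.209 mg/L
Dose 6 (385 mg at t=35 h): 385·exp(−0.03648·19) = 192.500 mg/L
Dose 7 (465 mg at t=42 h): 465·exp(−0.03648·12) = 300.143 mg/L
Dose 8 (495 mg at t=49 h): 495·exp(−0.03648·5) = 412.465 mg/L
C(54) = 10.459 + 71.112 + 36.023 + 76.507 + 85.209 + 192.500 + 300.143 + 412.465 = 1184.419 mg/L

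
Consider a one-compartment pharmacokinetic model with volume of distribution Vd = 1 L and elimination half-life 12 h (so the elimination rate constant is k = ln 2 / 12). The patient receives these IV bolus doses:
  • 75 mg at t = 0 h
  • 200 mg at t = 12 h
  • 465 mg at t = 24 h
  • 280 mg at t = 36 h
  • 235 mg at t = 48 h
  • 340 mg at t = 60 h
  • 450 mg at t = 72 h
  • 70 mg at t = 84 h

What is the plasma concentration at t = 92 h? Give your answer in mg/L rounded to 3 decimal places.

k = ln 2 / 12 = 0.05776 per h
Dose 1 (75 mg at t=0 h): 75·exp(−0.05776·92) = 0.369 mg/L
Dose 2 (200 mg at t=12 h): 200·exp(−0.05776·80) = 1.969 mg/L
Dose 3 (465 mg at t=24 h): 465·exp(−0.05776·68) = 9.154 mg/L
Dose 4 (280 mg at t=36 h): 280·exp(−0.05776·56) = 11.024 mg/L
Dose 5 (235 mg at t=48 h): 235·exp(−0.05776·44) = 18.505 mg/L
Dose 6 (340 mg at t=60 h): 340·exp(−0.05776·32) = 53.547 mg/L
Dose 7 (450 mg at t=72 h): 450·exp(−0.05776·20) = 141.741 mg/L
Dose 8 (70 mg at t=84 h): 70·exp(−0.05776·8) = 44.097 mg/L
C(92) = 0.369 + 1.969 + 9.154 + 11.024 + 18.505 + 53.547 + 141.741 + 44.097 = 280.406 mg/L

280.406 mg/L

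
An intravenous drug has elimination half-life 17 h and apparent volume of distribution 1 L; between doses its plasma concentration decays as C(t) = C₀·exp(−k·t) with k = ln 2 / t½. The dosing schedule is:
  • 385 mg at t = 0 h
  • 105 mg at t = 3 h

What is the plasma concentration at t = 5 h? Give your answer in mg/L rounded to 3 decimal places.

410.772 mg/L

k = ln 2 / 17 = 0.04077 per h
Dose 1 (385 mg at t=0 h): 385·exp(−0.04077·5) = 313.995 mg/L
Dose 2 (105 mg at t=3 h): 105·exp(−0.04077·2) = 96.777 mg/L
C(5) = 313.995 + 96.777 = 410.772 mg/L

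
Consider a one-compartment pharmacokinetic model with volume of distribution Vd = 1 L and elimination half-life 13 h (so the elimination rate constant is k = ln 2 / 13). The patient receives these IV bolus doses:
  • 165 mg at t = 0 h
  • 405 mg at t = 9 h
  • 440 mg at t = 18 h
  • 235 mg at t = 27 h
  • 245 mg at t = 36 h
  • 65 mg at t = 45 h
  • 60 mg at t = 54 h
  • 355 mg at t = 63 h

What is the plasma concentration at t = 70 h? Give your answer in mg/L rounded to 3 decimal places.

397.953 mg/L

k = ln 2 / 13 = 0.05332 per h
Dose 1 (165 mg at t=0 h): 165·exp(−0.05332·70) = 3.950 mg/L
Dose 2 (405 mg at t=9 h): 405·exp(−0.05332·61) = 15.665 mg/L
Dose 3 (440 mg at t=18 h): 440·exp(−0.05332·52) = 27.500 mg/L
Dose 4 (235 mg at t=27 h): 235·exp(−0.05332·43) = 23.733 mg/L
Dose 5 (245 mg at t=36 h): 245·exp(−0.05332·34) = 39.981 mg/L
Dose 6 (65 mg at t=45 h): 65·exp(−0.05332·25) = 17.140 mg/L
Dose 7 (60 mg at t=54 h): 60·exp(−0.05332·16) = 25.565 mg/L
Dose 8 (355 mg at t=63 h): 355·exp(−0.05332·7) = 244.419 mg/L
C(70) = 3.950 + 15.665 + 27.500 + 23.733 + 39.981 + 17.140 + 25.565 + 244.419 = 397.953 mg/L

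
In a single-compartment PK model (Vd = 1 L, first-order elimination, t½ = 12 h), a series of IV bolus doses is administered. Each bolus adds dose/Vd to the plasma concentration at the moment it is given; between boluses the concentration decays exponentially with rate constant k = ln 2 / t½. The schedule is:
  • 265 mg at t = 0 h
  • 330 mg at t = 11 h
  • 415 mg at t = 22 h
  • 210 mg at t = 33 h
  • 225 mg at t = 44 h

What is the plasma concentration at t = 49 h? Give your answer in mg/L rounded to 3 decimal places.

k = ln 2 / 12 = 0.05776 per h
Dose 1 (265 mg at t=0 h): 265·exp(−0.05776·49) = 15.633 mg/L
Dose 2 (330 mg at t=11 h): 330·exp(−0.05776·38) = 36.750 mg/L
Dose 3 (415 mg at t=22 h): 415·exp(−0.05776·27) = 87.243 mg/L
Dose 4 (210 mg at t=33 h): 210·exp(−0.05776·16) = 83.339 mg/L
Dose 5 (225 mg at t=44 h): 225·exp(−0.05776·5) = 168.560 mg/L
C(49) = 15.633 + 36.750 + 87.243 + 83.339 + 168.560 = 391.524 mg/L

391.524 mg/L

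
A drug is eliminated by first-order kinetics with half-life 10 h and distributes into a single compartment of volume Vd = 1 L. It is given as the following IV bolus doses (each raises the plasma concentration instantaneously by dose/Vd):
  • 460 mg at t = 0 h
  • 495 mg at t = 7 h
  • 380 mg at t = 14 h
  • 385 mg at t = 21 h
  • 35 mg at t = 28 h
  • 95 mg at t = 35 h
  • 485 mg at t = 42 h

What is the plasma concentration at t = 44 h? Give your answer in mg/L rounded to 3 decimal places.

670.228 mg/L

k = ln 2 / 10 = 0.06931 per h
Dose 1 (460 mg at t=0 h): 460·exp(−0.06931·44) = 21.788 mg/L
Dose 2 (495 mg at t=7 h): 495·exp(−0.06931·37) = 38.089 mg/L
Dose 3 (380 mg at t=14 h): 380·exp(−0.06931·30) = 47.500 mg/L
Dose 4 (385 mg at t=21 h): 385·exp(−0.06931·23) = 78.179 mg/L
Dose 5 (35 mg at t=28 h): 35·exp(−0.06931·16) = 11.546 mg/L
Dose 6 (95 mg at t=35 h): 95·exp(−0.06931·9) = 50.909 mg/L
Dose 7 (485 mg at t=42 h): 485·exp(−0.06931·2) = 422.217 mg/L
C(44) = 21.788 + 38.089 + 47.500 + 78.179 + 11.546 + 50.909 + 422.217 = 670.228 mg/L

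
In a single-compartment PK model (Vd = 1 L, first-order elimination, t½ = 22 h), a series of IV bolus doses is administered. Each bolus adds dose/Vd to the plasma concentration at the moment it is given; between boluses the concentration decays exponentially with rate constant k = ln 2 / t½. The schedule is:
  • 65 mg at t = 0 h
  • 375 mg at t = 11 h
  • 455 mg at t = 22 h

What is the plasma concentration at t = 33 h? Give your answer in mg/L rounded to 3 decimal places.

532.215 mg/L

k = ln 2 / 22 = 0.03151 per h
Dose 1 (65 mg at t=0 h): 65·exp(−0.03151·33) = 22.981 mg/L
Dose 2 (375 mg at t=11 h): 375·exp(−0.03151·22) = 187.500 mg/L
Dose 3 (455 mg at t=22 h): 455·exp(−0.03151·11) = 321.734 mg/L
C(33) = 22.981 + 187.500 + 321.734 = 532.215 mg/L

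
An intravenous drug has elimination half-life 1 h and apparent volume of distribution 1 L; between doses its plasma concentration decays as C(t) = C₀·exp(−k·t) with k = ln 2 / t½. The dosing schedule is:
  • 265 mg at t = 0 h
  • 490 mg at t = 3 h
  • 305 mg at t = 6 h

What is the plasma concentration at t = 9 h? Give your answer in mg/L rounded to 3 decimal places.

k = ln 2 / 1 = 0.69315 per h
Dose 1 (265 mg at t=0 h): 265·exp(−0.69315·9) = 0.518 mg/L
Dose 2 (490 mg at t=3 h): 490·exp(−0.69315·6) = 7.656 mg/L
Dose 3 (305 mg at t=6 h): 305·exp(−0.69315·3) = 38.125 mg/L
C(9) = 0.518 + 7.656 + 38.125 = 46.299 mg/L

46.299 mg/L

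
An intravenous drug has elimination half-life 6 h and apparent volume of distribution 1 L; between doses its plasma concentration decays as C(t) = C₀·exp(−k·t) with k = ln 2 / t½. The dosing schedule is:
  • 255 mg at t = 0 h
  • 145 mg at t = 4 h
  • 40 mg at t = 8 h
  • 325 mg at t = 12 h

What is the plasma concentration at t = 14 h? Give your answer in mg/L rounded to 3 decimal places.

k = ln 2 / 6 = 0.11552 per h
Dose 1 (255 mg at t=0 h): 255·exp(−0.11552·14) = 50.598 mg/L
Dose 2 (145 mg at t=4 h): 145·exp(−0.11552·10) = 45.672 mg/L
Dose 3 (40 mg at t=8 h): 40·exp(−0.11552·6) = 20.000 mg/L
Dose 4 (325 mg at t=12 h): 325·exp(−0.11552·2) = 257.953 mg/L
C(14) = 50.598 + 45.672 + 20.000 + 257.953 = 374.223 mg/L

374.223 mg/L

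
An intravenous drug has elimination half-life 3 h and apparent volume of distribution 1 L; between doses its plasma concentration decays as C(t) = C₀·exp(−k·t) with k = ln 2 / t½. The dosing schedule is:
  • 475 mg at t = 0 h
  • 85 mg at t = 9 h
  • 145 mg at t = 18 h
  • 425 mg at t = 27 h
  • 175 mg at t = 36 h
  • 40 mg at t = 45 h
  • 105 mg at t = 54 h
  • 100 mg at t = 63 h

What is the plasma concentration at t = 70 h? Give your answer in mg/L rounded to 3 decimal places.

22.660 mg/L

k = ln 2 / 3 = 0.23105 per h
Dose 1 (475 mg at t=0 h): 475·exp(−0.23105·70) = 0.000 mg/L
Dose 2 (85 mg at t=9 h): 85·exp(−0.23105·61) = 0.000 mg/L
Dose 3 (145 mg at t=18 h): 145·exp(−0.23105·52) = 0.001 mg/L
Dose 4 (425 mg at t=27 h): 425·exp(−0.23105·43) = 0.021 mg/L
Dose 5 (175 mg at t=36 h): 175·exp(−0.23105·34) = 0.068 mg/L
Dose 6 (40 mg at t=45 h): 40·exp(−0.23105·25) = 0.124 mg/L
Dose 7 (105 mg at t=54 h): 105·exp(−0.23105·16) = 2.604 mg/L
Dose 8 (100 mg at t=63 h): 100·exp(−0.23105·7) = 19.843 mg/L
C(70) = 0.000 + 0.000 + 0.001 + 0.021 + 0.068 + 0.124 + 2.604 + 19.843 = 22.660 mg/L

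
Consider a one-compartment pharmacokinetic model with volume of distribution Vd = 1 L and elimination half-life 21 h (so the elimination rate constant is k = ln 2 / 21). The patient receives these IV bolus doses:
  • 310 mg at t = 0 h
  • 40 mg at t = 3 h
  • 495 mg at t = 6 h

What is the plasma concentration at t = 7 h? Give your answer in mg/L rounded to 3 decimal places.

k = ln 2 / 21 = 0.03301 per h
Dose 1 (310 mg at t=0 h): 310·exp(−0.03301·7) = 246.047 mg/L
Dose 2 (40 mg at t=3 h): 40·exp(−0.03301·4) = 35.053 mg/L
Dose 3 (495 mg at t=6 h): 495·exp(−0.03301·1) = 478.928 mg/L
C(7) = 246.047 + 35.053 + 478.928 = 760.028 mg/L

760.028 mg/L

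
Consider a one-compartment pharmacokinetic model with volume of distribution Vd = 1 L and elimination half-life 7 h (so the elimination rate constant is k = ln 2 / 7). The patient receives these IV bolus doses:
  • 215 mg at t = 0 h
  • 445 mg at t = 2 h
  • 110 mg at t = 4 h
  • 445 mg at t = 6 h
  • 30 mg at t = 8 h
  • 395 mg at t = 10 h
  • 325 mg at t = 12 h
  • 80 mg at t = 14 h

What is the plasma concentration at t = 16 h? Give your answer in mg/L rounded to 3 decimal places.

870.162 mg/L

k = ln 2 / 7 = 0.09902 per h
Dose 1 (215 mg at t=0 h): 215·exp(−0.09902·16) = 44.093 mg/L
Dose 2 (445 mg at t=2 h): 445·exp(−0.09902·14) = 111.250 mg/L
Dose 3 (110 mg at t=4 h): 110·exp(−0.09902·12) = 33.523 mg/L
Dose 4 (445 mg at t=6 h): 445·exp(−0.09902·10) = 165.317 mg/L
Dose 5 (30 mg at t=8 h): 30·exp(−0.09902·8) = 13.586 mg/L
Dose 6 (395 mg at t=10 h): 395·exp(−0.09902·6) = 218.058 mg/L
Dose 7 (325 mg at t=12 h): 325·exp(−0.09902·4) = 218.709 mg/L
Dose 8 (80 mg at t=14 h): 80·exp(−0.09902·2) = 65.627 mg/L
C(16) = 44.093 + 111.250 + 33.523 + 165.317 + 13.586 + 218.058 + 218.709 + 65.627 = 870.162 mg/L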